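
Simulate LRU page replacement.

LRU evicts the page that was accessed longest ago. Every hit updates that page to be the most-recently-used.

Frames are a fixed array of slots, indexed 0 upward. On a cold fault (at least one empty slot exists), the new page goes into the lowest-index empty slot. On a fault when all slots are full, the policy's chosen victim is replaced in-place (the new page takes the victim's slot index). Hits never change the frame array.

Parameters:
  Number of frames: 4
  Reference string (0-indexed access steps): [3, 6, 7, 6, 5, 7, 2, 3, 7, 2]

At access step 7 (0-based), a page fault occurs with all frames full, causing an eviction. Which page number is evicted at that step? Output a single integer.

Step 0: ref 3 -> FAULT, frames=[3,-,-,-]
Step 1: ref 6 -> FAULT, frames=[3,6,-,-]
Step 2: ref 7 -> FAULT, frames=[3,6,7,-]
Step 3: ref 6 -> HIT, frames=[3,6,7,-]
Step 4: ref 5 -> FAULT, frames=[3,6,7,5]
Step 5: ref 7 -> HIT, frames=[3,6,7,5]
Step 6: ref 2 -> FAULT, evict 3, frames=[2,6,7,5]
Step 7: ref 3 -> FAULT, evict 6, frames=[2,3,7,5]
At step 7: evicted page 6

Answer: 6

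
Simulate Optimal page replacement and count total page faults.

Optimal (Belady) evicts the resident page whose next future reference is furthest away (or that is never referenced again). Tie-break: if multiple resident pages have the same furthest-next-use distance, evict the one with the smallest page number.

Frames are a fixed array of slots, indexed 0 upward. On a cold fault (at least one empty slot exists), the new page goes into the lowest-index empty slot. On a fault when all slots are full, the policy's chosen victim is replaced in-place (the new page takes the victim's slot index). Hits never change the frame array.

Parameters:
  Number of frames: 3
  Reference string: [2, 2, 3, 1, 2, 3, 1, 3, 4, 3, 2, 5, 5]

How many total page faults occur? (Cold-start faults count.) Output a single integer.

Step 0: ref 2 → FAULT, frames=[2,-,-]
Step 1: ref 2 → HIT, frames=[2,-,-]
Step 2: ref 3 → FAULT, frames=[2,3,-]
Step 3: ref 1 → FAULT, frames=[2,3,1]
Step 4: ref 2 → HIT, frames=[2,3,1]
Step 5: ref 3 → HIT, frames=[2,3,1]
Step 6: ref 1 → HIT, frames=[2,3,1]
Step 7: ref 3 → HIT, frames=[2,3,1]
Step 8: ref 4 → FAULT (evict 1), frames=[2,3,4]
Step 9: ref 3 → HIT, frames=[2,3,4]
Step 10: ref 2 → HIT, frames=[2,3,4]
Step 11: ref 5 → FAULT (evict 2), frames=[5,3,4]
Step 12: ref 5 → HIT, frames=[5,3,4]
Total faults: 5

Answer: 5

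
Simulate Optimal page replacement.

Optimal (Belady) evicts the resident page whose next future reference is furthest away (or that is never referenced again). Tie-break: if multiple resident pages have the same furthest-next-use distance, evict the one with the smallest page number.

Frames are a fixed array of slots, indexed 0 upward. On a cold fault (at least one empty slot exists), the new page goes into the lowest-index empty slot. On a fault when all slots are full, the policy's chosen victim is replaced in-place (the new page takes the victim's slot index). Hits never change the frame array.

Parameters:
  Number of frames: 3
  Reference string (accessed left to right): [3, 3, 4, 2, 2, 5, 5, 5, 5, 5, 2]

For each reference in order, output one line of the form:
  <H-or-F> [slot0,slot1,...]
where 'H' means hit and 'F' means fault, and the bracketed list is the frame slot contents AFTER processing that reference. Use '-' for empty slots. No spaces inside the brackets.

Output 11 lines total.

F [3,-,-]
H [3,-,-]
F [3,4,-]
F [3,4,2]
H [3,4,2]
F [5,4,2]
H [5,4,2]
H [5,4,2]
H [5,4,2]
H [5,4,2]
H [5,4,2]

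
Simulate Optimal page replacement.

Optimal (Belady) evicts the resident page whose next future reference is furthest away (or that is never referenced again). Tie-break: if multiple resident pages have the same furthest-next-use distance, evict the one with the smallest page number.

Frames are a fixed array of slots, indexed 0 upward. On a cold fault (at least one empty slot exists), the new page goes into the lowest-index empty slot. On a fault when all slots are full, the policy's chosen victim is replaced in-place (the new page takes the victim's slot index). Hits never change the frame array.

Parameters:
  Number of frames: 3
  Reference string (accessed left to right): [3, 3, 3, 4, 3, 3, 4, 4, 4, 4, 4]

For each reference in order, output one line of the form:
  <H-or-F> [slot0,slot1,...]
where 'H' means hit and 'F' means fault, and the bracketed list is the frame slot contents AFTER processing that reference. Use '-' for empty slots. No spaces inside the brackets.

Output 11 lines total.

F [3,-,-]
H [3,-,-]
H [3,-,-]
F [3,4,-]
H [3,4,-]
H [3,4,-]
H [3,4,-]
H [3,4,-]
H [3,4,-]
H [3,4,-]
H [3,4,-]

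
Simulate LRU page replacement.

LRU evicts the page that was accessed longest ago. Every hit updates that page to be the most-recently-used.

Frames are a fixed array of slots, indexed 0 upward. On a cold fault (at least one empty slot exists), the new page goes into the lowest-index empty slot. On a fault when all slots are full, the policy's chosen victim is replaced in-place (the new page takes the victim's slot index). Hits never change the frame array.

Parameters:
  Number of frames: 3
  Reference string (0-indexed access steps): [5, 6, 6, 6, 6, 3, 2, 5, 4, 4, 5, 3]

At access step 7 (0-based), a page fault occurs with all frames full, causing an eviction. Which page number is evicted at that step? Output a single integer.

Step 0: ref 5 -> FAULT, frames=[5,-,-]
Step 1: ref 6 -> FAULT, frames=[5,6,-]
Step 2: ref 6 -> HIT, frames=[5,6,-]
Step 3: ref 6 -> HIT, frames=[5,6,-]
Step 4: ref 6 -> HIT, frames=[5,6,-]
Step 5: ref 3 -> FAULT, frames=[5,6,3]
Step 6: ref 2 -> FAULT, evict 5, frames=[2,6,3]
Step 7: ref 5 -> FAULT, evict 6, frames=[2,5,3]
At step 7: evicted page 6

Answer: 6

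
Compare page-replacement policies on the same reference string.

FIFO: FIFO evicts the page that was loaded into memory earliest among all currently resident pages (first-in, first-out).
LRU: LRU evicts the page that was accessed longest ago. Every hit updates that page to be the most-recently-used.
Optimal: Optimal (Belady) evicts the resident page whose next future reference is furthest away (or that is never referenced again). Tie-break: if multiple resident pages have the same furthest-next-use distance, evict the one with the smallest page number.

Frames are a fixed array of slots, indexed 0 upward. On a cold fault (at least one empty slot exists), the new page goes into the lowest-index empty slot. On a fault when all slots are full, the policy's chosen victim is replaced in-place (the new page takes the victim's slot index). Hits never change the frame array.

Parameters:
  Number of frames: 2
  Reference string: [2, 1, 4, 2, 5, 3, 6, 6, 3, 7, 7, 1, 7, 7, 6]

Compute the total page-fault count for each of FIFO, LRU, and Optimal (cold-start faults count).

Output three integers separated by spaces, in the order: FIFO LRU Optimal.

--- FIFO ---
  step 0: ref 2 -> FAULT, frames=[2,-] (faults so far: 1)
  step 1: ref 1 -> FAULT, frames=[2,1] (faults so far: 2)
  step 2: ref 4 -> FAULT, evict 2, frames=[4,1] (faults so far: 3)
  step 3: ref 2 -> FAULT, evict 1, frames=[4,2] (faults so far: 4)
  step 4: ref 5 -> FAULT, evict 4, frames=[5,2] (faults so far: 5)
  step 5: ref 3 -> FAULT, evict 2, frames=[5,3] (faults so far: 6)
  step 6: ref 6 -> FAULT, evict 5, frames=[6,3] (faults so far: 7)
  step 7: ref 6 -> HIT, frames=[6,3] (faults so far: 7)
  step 8: ref 3 -> HIT, frames=[6,3] (faults so far: 7)
  step 9: ref 7 -> FAULT, evict 3, frames=[6,7] (faults so far: 8)
  step 10: ref 7 -> HIT, frames=[6,7] (faults so far: 8)
  step 11: ref 1 -> FAULT, evict 6, frames=[1,7] (faults so far: 9)
  step 12: ref 7 -> HIT, frames=[1,7] (faults so far: 9)
  step 13: ref 7 -> HIT, frames=[1,7] (faults so far: 9)
  step 14: ref 6 -> FAULT, evict 7, frames=[1,6] (faults so far: 10)
  FIFO total faults: 10
--- LRU ---
  step 0: ref 2 -> FAULT, frames=[2,-] (faults so far: 1)
  step 1: ref 1 -> FAULT, frames=[2,1] (faults so far: 2)
  step 2: ref 4 -> FAULT, evict 2, frames=[4,1] (faults so far: 3)
  step 3: ref 2 -> FAULT, evict 1, frames=[4,2] (faults so far: 4)
  step 4: ref 5 -> FAULT, evict 4, frames=[5,2] (faults so far: 5)
  step 5: ref 3 -> FAULT, evict 2, frames=[5,3] (faults so far: 6)
  step 6: ref 6 -> FAULT, evict 5, frames=[6,3] (faults so far: 7)
  step 7: ref 6 -> HIT, frames=[6,3] (faults so far: 7)
  step 8: ref 3 -> HIT, frames=[6,3] (faults so far: 7)
  step 9: ref 7 -> FAULT, evict 6, frames=[7,3] (faults so far: 8)
  step 10: ref 7 -> HIT, frames=[7,3] (faults so far: 8)
  step 11: ref 1 -> FAULT, evict 3, frames=[7,1] (faults so far: 9)
  step 12: ref 7 -> HIT, frames=[7,1] (faults so far: 9)
  step 13: ref 7 -> HIT, frames=[7,1] (faults so far: 9)
  step 14: ref 6 -> FAULT, evict 1, frames=[7,6] (faults so far: 10)
  LRU total faults: 10
--- Optimal ---
  step 0: ref 2 -> FAULT, frames=[2,-] (faults so far: 1)
  step 1: ref 1 -> FAULT, frames=[2,1] (faults so far: 2)
  step 2: ref 4 -> FAULT, evict 1, frames=[2,4] (faults so far: 3)
  step 3: ref 2 -> HIT, frames=[2,4] (faults so far: 3)
  step 4: ref 5 -> FAULT, evict 2, frames=[5,4] (faults so far: 4)
  step 5: ref 3 -> FAULT, evict 4, frames=[5,3] (faults so far: 5)
  step 6: ref 6 -> FAULT, evict 5, frames=[6,3] (faults so far: 6)
  step 7: ref 6 -> HIT, frames=[6,3] (faults so far: 6)
  step 8: ref 3 -> HIT, frames=[6,3] (faults so far: 6)
  step 9: ref 7 -> FAULT, evict 3, frames=[6,7] (faults so far: 7)
  step 10: ref 7 -> HIT, frames=[6,7] (faults so far: 7)
  step 11: ref 1 -> FAULT, evict 6, frames=[1,7] (faults so far: 8)
  step 12: ref 7 -> HIT, frames=[1,7] (faults so far: 8)
  step 13: ref 7 -> HIT, frames=[1,7] (faults so far: 8)
  step 14: ref 6 -> FAULT, evict 1, frames=[6,7] (faults so far: 9)
  Optimal total faults: 9

Answer: 10 10 9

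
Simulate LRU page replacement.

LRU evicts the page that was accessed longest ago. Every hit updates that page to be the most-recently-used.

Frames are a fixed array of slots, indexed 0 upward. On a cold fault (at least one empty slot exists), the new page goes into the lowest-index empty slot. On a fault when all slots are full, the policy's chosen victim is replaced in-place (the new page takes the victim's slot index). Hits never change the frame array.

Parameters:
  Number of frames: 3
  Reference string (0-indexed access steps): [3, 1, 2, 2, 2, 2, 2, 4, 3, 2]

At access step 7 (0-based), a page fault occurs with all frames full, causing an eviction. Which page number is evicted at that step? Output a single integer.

Step 0: ref 3 -> FAULT, frames=[3,-,-]
Step 1: ref 1 -> FAULT, frames=[3,1,-]
Step 2: ref 2 -> FAULT, frames=[3,1,2]
Step 3: ref 2 -> HIT, frames=[3,1,2]
Step 4: ref 2 -> HIT, frames=[3,1,2]
Step 5: ref 2 -> HIT, frames=[3,1,2]
Step 6: ref 2 -> HIT, frames=[3,1,2]
Step 7: ref 4 -> FAULT, evict 3, frames=[4,1,2]
At step 7: evicted page 3

Answer: 3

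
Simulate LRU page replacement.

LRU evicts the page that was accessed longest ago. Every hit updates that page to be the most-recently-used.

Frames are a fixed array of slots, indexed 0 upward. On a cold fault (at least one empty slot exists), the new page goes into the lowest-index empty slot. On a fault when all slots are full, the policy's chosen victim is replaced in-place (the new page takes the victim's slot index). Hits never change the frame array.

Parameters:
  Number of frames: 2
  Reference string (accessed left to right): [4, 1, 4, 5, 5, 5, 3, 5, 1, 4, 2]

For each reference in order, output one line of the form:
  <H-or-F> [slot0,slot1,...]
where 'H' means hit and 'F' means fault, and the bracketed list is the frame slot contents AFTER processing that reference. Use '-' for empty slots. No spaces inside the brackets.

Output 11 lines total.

F [4,-]
F [4,1]
H [4,1]
F [4,5]
H [4,5]
H [4,5]
F [3,5]
H [3,5]
F [1,5]
F [1,4]
F [2,4]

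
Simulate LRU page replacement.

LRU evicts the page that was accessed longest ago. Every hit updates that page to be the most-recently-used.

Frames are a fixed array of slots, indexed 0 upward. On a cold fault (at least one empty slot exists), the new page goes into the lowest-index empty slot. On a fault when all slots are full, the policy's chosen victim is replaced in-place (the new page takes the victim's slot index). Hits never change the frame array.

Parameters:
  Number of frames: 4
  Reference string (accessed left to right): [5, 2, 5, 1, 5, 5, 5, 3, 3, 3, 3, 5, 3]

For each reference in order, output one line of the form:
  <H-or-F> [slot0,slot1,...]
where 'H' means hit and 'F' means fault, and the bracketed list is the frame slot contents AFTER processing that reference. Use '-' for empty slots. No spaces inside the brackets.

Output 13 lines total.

F [5,-,-,-]
F [5,2,-,-]
H [5,2,-,-]
F [5,2,1,-]
H [5,2,1,-]
H [5,2,1,-]
H [5,2,1,-]
F [5,2,1,3]
H [5,2,1,3]
H [5,2,1,3]
H [5,2,1,3]
H [5,2,1,3]
H [5,2,1,3]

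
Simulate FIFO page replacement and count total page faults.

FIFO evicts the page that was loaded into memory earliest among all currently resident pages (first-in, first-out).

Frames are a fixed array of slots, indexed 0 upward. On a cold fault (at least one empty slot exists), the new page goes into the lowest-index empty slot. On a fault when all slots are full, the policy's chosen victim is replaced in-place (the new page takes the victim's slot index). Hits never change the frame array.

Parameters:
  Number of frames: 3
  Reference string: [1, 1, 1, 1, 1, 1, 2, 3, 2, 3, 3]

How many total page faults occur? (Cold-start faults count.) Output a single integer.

Step 0: ref 1 → FAULT, frames=[1,-,-]
Step 1: ref 1 → HIT, frames=[1,-,-]
Step 2: ref 1 → HIT, frames=[1,-,-]
Step 3: ref 1 → HIT, frames=[1,-,-]
Step 4: ref 1 → HIT, frames=[1,-,-]
Step 5: ref 1 → HIT, frames=[1,-,-]
Step 6: ref 2 → FAULT, frames=[1,2,-]
Step 7: ref 3 → FAULT, frames=[1,2,3]
Step 8: ref 2 → HIT, frames=[1,2,3]
Step 9: ref 3 → HIT, frames=[1,2,3]
Step 10: ref 3 → HIT, frames=[1,2,3]
Total faults: 3

Answer: 3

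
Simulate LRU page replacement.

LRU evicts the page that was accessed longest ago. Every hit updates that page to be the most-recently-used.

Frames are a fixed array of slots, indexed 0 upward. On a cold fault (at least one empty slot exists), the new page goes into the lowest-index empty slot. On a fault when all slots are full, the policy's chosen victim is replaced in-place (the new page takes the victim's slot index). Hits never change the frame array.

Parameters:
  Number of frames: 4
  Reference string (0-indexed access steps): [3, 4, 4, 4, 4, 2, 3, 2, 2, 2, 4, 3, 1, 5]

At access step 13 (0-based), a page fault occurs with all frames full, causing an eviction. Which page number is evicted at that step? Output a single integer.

Step 0: ref 3 -> FAULT, frames=[3,-,-,-]
Step 1: ref 4 -> FAULT, frames=[3,4,-,-]
Step 2: ref 4 -> HIT, frames=[3,4,-,-]
Step 3: ref 4 -> HIT, frames=[3,4,-,-]
Step 4: ref 4 -> HIT, frames=[3,4,-,-]
Step 5: ref 2 -> FAULT, frames=[3,4,2,-]
Step 6: ref 3 -> HIT, frames=[3,4,2,-]
Step 7: ref 2 -> HIT, frames=[3,4,2,-]
Step 8: ref 2 -> HIT, frames=[3,4,2,-]
Step 9: ref 2 -> HIT, frames=[3,4,2,-]
Step 10: ref 4 -> HIT, frames=[3,4,2,-]
Step 11: ref 3 -> HIT, frames=[3,4,2,-]
Step 12: ref 1 -> FAULT, frames=[3,4,2,1]
Step 13: ref 5 -> FAULT, evict 2, frames=[3,4,5,1]
At step 13: evicted page 2

Answer: 2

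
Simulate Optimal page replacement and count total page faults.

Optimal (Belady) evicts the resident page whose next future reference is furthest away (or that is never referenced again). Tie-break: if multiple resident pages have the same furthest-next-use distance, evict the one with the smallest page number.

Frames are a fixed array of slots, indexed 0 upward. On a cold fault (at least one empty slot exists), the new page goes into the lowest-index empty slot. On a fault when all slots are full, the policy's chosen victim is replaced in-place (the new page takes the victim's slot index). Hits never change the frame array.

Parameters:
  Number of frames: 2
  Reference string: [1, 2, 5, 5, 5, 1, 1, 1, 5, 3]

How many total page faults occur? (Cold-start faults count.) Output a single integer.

Answer: 4

Derivation:
Step 0: ref 1 → FAULT, frames=[1,-]
Step 1: ref 2 → FAULT, frames=[1,2]
Step 2: ref 5 → FAULT (evict 2), frames=[1,5]
Step 3: ref 5 → HIT, frames=[1,5]
Step 4: ref 5 → HIT, frames=[1,5]
Step 5: ref 1 → HIT, frames=[1,5]
Step 6: ref 1 → HIT, frames=[1,5]
Step 7: ref 1 → HIT, frames=[1,5]
Step 8: ref 5 → HIT, frames=[1,5]
Step 9: ref 3 → FAULT (evict 1), frames=[3,5]
Total faults: 4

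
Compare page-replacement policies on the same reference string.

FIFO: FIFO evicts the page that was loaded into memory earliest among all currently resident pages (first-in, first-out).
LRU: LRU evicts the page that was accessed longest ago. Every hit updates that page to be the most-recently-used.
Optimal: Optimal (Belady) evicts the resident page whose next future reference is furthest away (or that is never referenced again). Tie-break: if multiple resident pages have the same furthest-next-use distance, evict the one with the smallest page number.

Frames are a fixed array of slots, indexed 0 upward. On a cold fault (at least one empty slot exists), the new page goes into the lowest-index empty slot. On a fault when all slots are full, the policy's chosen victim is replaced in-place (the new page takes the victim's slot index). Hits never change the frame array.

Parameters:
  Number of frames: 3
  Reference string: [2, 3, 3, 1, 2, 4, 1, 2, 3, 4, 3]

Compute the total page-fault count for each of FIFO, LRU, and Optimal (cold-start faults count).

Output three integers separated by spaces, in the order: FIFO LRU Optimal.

Answer: 6 6 5

Derivation:
--- FIFO ---
  step 0: ref 2 -> FAULT, frames=[2,-,-] (faults so far: 1)
  step 1: ref 3 -> FAULT, frames=[2,3,-] (faults so far: 2)
  step 2: ref 3 -> HIT, frames=[2,3,-] (faults so far: 2)
  step 3: ref 1 -> FAULT, frames=[2,3,1] (faults so far: 3)
  step 4: ref 2 -> HIT, frames=[2,3,1] (faults so far: 3)
  step 5: ref 4 -> FAULT, evict 2, frames=[4,3,1] (faults so far: 4)
  step 6: ref 1 -> HIT, frames=[4,3,1] (faults so far: 4)
  step 7: ref 2 -> FAULT, evict 3, frames=[4,2,1] (faults so far: 5)
  step 8: ref 3 -> FAULT, evict 1, frames=[4,2,3] (faults so far: 6)
  step 9: ref 4 -> HIT, frames=[4,2,3] (faults so far: 6)
  step 10: ref 3 -> HIT, frames=[4,2,3] (faults so far: 6)
  FIFO total faults: 6
--- LRU ---
  step 0: ref 2 -> FAULT, frames=[2,-,-] (faults so far: 1)
  step 1: ref 3 -> FAULT, frames=[2,3,-] (faults so far: 2)
  step 2: ref 3 -> HIT, frames=[2,3,-] (faults so far: 2)
  step 3: ref 1 -> FAULT, frames=[2,3,1] (faults so far: 3)
  step 4: ref 2 -> HIT, frames=[2,3,1] (faults so far: 3)
  step 5: ref 4 -> FAULT, evict 3, frames=[2,4,1] (faults so far: 4)
  step 6: ref 1 -> HIT, frames=[2,4,1] (faults so far: 4)
  step 7: ref 2 -> HIT, frames=[2,4,1] (faults so far: 4)
  step 8: ref 3 -> FAULT, evict 4, frames=[2,3,1] (faults so far: 5)
  step 9: ref 4 -> FAULT, evict 1, frames=[2,3,4] (faults so far: 6)
  step 10: ref 3 -> HIT, frames=[2,3,4] (faults so far: 6)
  LRU total faults: 6
--- Optimal ---
  step 0: ref 2 -> FAULT, frames=[2,-,-] (faults so far: 1)
  step 1: ref 3 -> FAULT, frames=[2,3,-] (faults so far: 2)
  step 2: ref 3 -> HIT, frames=[2,3,-] (faults so far: 2)
  step 3: ref 1 -> FAULT, frames=[2,3,1] (faults so far: 3)
  step 4: ref 2 -> HIT, frames=[2,3,1] (faults so far: 3)
  step 5: ref 4 -> FAULT, evict 3, frames=[2,4,1] (faults so far: 4)
  step 6: ref 1 -> HIT, frames=[2,4,1] (faults so far: 4)
  step 7: ref 2 -> HIT, frames=[2,4,1] (faults so far: 4)
  step 8: ref 3 -> FAULT, evict 1, frames=[2,4,3] (faults so far: 5)
  step 9: ref 4 -> HIT, frames=[2,4,3] (faults so far: 5)
  step 10: ref 3 -> HIT, frames=[2,4,3] (faults so far: 5)
  Optimal total faults: 5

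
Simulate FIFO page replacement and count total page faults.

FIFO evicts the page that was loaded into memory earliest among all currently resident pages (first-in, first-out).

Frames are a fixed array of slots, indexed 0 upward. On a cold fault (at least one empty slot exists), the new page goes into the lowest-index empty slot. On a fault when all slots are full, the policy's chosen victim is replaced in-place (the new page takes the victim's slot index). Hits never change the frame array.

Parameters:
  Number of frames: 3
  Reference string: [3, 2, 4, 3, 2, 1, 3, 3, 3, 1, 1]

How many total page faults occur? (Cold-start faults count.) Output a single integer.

Answer: 5

Derivation:
Step 0: ref 3 → FAULT, frames=[3,-,-]
Step 1: ref 2 → FAULT, frames=[3,2,-]
Step 2: ref 4 → FAULT, frames=[3,2,4]
Step 3: ref 3 → HIT, frames=[3,2,4]
Step 4: ref 2 → HIT, frames=[3,2,4]
Step 5: ref 1 → FAULT (evict 3), frames=[1,2,4]
Step 6: ref 3 → FAULT (evict 2), frames=[1,3,4]
Step 7: ref 3 → HIT, frames=[1,3,4]
Step 8: ref 3 → HIT, frames=[1,3,4]
Step 9: ref 1 → HIT, frames=[1,3,4]
Step 10: ref 1 → HIT, frames=[1,3,4]
Total faults: 5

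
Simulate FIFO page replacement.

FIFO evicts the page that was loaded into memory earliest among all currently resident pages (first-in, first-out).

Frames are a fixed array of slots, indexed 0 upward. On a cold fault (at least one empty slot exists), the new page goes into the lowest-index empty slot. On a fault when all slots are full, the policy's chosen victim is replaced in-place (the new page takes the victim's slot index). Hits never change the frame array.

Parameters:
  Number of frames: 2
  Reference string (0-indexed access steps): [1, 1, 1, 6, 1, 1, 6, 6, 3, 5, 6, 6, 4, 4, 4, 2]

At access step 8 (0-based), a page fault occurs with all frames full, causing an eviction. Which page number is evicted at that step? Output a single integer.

Answer: 1

Derivation:
Step 0: ref 1 -> FAULT, frames=[1,-]
Step 1: ref 1 -> HIT, frames=[1,-]
Step 2: ref 1 -> HIT, frames=[1,-]
Step 3: ref 6 -> FAULT, frames=[1,6]
Step 4: ref 1 -> HIT, frames=[1,6]
Step 5: ref 1 -> HIT, frames=[1,6]
Step 6: ref 6 -> HIT, frames=[1,6]
Step 7: ref 6 -> HIT, frames=[1,6]
Step 8: ref 3 -> FAULT, evict 1, frames=[3,6]
At step 8: evicted page 1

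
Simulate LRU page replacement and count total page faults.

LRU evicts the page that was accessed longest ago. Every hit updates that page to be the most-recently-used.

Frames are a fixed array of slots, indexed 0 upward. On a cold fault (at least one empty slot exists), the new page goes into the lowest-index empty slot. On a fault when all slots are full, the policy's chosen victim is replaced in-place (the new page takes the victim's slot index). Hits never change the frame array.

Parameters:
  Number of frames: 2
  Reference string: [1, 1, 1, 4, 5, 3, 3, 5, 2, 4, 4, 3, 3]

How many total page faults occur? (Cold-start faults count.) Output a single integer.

Step 0: ref 1 → FAULT, frames=[1,-]
Step 1: ref 1 → HIT, frames=[1,-]
Step 2: ref 1 → HIT, frames=[1,-]
Step 3: ref 4 → FAULT, frames=[1,4]
Step 4: ref 5 → FAULT (evict 1), frames=[5,4]
Step 5: ref 3 → FAULT (evict 4), frames=[5,3]
Step 6: ref 3 → HIT, frames=[5,3]
Step 7: ref 5 → HIT, frames=[5,3]
Step 8: ref 2 → FAULT (evict 3), frames=[5,2]
Step 9: ref 4 → FAULT (evict 5), frames=[4,2]
Step 10: ref 4 → HIT, frames=[4,2]
Step 11: ref 3 → FAULT (evict 2), frames=[4,3]
Step 12: ref 3 → HIT, frames=[4,3]
Total faults: 7

Answer: 7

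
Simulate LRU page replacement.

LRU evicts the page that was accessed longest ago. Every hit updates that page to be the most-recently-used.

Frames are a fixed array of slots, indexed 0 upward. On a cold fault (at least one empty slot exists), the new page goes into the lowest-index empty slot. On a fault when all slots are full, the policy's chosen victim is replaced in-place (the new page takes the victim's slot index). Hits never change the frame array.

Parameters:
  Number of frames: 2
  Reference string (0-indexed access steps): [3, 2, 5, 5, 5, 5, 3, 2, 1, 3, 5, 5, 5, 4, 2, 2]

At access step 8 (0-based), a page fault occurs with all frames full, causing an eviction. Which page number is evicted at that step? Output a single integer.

Answer: 3

Derivation:
Step 0: ref 3 -> FAULT, frames=[3,-]
Step 1: ref 2 -> FAULT, frames=[3,2]
Step 2: ref 5 -> FAULT, evict 3, frames=[5,2]
Step 3: ref 5 -> HIT, frames=[5,2]
Step 4: ref 5 -> HIT, frames=[5,2]
Step 5: ref 5 -> HIT, frames=[5,2]
Step 6: ref 3 -> FAULT, evict 2, frames=[5,3]
Step 7: ref 2 -> FAULT, evict 5, frames=[2,3]
Step 8: ref 1 -> FAULT, evict 3, frames=[2,1]
At step 8: evicted page 3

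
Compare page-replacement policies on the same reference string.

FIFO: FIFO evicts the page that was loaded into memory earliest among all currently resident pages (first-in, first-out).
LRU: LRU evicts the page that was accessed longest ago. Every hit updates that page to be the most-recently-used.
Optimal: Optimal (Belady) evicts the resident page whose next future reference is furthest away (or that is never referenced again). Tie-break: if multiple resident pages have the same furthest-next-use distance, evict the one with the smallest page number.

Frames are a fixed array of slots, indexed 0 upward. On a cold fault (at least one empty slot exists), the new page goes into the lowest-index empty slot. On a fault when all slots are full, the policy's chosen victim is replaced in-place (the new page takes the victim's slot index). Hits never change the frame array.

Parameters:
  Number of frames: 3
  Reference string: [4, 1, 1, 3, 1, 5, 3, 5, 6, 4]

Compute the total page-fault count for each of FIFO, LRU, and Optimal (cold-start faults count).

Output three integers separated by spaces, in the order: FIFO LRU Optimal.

--- FIFO ---
  step 0: ref 4 -> FAULT, frames=[4,-,-] (faults so far: 1)
  step 1: ref 1 -> FAULT, frames=[4,1,-] (faults so far: 2)
  step 2: ref 1 -> HIT, frames=[4,1,-] (faults so far: 2)
  step 3: ref 3 -> FAULT, frames=[4,1,3] (faults so far: 3)
  step 4: ref 1 -> HIT, frames=[4,1,3] (faults so far: 3)
  step 5: ref 5 -> FAULT, evict 4, frames=[5,1,3] (faults so far: 4)
  step 6: ref 3 -> HIT, frames=[5,1,3] (faults so far: 4)
  step 7: ref 5 -> HIT, frames=[5,1,3] (faults so far: 4)
  step 8: ref 6 -> FAULT, evict 1, frames=[5,6,3] (faults so far: 5)
  step 9: ref 4 -> FAULT, evict 3, frames=[5,6,4] (faults so far: 6)
  FIFO total faults: 6
--- LRU ---
  step 0: ref 4 -> FAULT, frames=[4,-,-] (faults so far: 1)
  step 1: ref 1 -> FAULT, frames=[4,1,-] (faults so far: 2)
  step 2: ref 1 -> HIT, frames=[4,1,-] (faults so far: 2)
  step 3: ref 3 -> FAULT, frames=[4,1,3] (faults so far: 3)
  step 4: ref 1 -> HIT, frames=[4,1,3] (faults so far: 3)
  step 5: ref 5 -> FAULT, evict 4, frames=[5,1,3] (faults so far: 4)
  step 6: ref 3 -> HIT, frames=[5,1,3] (faults so far: 4)
  step 7: ref 5 -> HIT, frames=[5,1,3] (faults so far: 4)
  step 8: ref 6 -> FAULT, evict 1, frames=[5,6,3] (faults so far: 5)
  step 9: ref 4 -> FAULT, evict 3, frames=[5,6,4] (faults so far: 6)
  LRU total faults: 6
--- Optimal ---
  step 0: ref 4 -> FAULT, frames=[4,-,-] (faults so far: 1)
  step 1: ref 1 -> FAULT, frames=[4,1,-] (faults so far: 2)
  step 2: ref 1 -> HIT, frames=[4,1,-] (faults so far: 2)
  step 3: ref 3 -> FAULT, frames=[4,1,3] (faults so far: 3)
  step 4: ref 1 -> HIT, frames=[4,1,3] (faults so far: 3)
  step 5: ref 5 -> FAULT, evict 1, frames=[4,5,3] (faults so far: 4)
  step 6: ref 3 -> HIT, frames=[4,5,3] (faults so far: 4)
  step 7: ref 5 -> HIT, frames=[4,5,3] (faults so far: 4)
  step 8: ref 6 -> FAULT, evict 3, frames=[4,5,6] (faults so far: 5)
  step 9: ref 4 -> HIT, frames=[4,5,6] (faults so far: 5)
  Optimal total faults: 5

Answer: 6 6 5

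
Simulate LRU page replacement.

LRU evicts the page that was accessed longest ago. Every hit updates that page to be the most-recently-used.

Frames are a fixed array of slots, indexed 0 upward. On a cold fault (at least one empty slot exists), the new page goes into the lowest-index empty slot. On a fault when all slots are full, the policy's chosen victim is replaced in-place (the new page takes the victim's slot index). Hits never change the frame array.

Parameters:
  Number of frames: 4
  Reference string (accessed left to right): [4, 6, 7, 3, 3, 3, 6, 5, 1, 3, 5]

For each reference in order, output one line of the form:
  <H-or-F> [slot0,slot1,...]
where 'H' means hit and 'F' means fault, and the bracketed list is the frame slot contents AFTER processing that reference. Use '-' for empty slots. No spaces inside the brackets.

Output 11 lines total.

F [4,-,-,-]
F [4,6,-,-]
F [4,6,7,-]
F [4,6,7,3]
H [4,6,7,3]
H [4,6,7,3]
H [4,6,7,3]
F [5,6,7,3]
F [5,6,1,3]
H [5,6,1,3]
H [5,6,1,3]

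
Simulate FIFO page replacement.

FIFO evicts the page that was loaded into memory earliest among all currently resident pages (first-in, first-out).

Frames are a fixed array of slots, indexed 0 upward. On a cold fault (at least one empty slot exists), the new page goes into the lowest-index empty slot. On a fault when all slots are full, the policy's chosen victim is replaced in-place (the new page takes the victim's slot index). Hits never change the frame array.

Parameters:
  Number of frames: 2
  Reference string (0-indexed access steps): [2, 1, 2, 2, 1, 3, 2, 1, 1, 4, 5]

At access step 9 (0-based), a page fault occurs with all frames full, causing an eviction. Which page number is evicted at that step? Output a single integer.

Step 0: ref 2 -> FAULT, frames=[2,-]
Step 1: ref 1 -> FAULT, frames=[2,1]
Step 2: ref 2 -> HIT, frames=[2,1]
Step 3: ref 2 -> HIT, frames=[2,1]
Step 4: ref 1 -> HIT, frames=[2,1]
Step 5: ref 3 -> FAULT, evict 2, frames=[3,1]
Step 6: ref 2 -> FAULT, evict 1, frames=[3,2]
Step 7: ref 1 -> FAULT, evict 3, frames=[1,2]
Step 8: ref 1 -> HIT, frames=[1,2]
Step 9: ref 4 -> FAULT, evict 2, frames=[1,4]
At step 9: evicted page 2

Answer: 2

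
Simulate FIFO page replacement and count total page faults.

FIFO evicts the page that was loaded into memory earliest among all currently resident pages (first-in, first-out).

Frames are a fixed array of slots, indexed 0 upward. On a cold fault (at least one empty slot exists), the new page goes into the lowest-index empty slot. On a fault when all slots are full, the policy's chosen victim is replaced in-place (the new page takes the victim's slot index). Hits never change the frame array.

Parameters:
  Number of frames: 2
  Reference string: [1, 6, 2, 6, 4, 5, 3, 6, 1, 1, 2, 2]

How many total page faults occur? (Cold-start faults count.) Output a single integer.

Step 0: ref 1 → FAULT, frames=[1,-]
Step 1: ref 6 → FAULT, frames=[1,6]
Step 2: ref 2 → FAULT (evict 1), frames=[2,6]
Step 3: ref 6 → HIT, frames=[2,6]
Step 4: ref 4 → FAULT (evict 6), frames=[2,4]
Step 5: ref 5 → FAULT (evict 2), frames=[5,4]
Step 6: ref 3 → FAULT (evict 4), frames=[5,3]
Step 7: ref 6 → FAULT (evict 5), frames=[6,3]
Step 8: ref 1 → FAULT (evict 3), frames=[6,1]
Step 9: ref 1 → HIT, frames=[6,1]
Step 10: ref 2 → FAULT (evict 6), frames=[2,1]
Step 11: ref 2 → HIT, frames=[2,1]
Total faults: 9

Answer: 9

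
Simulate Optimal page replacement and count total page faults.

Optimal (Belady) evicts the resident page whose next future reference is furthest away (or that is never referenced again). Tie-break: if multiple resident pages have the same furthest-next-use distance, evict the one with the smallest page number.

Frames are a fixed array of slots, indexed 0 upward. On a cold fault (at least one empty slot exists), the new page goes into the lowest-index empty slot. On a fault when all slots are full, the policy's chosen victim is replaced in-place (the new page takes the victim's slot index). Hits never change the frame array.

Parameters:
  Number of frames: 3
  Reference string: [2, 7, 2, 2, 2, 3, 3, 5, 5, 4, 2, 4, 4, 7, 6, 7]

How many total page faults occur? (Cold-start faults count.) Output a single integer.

Answer: 6

Derivation:
Step 0: ref 2 → FAULT, frames=[2,-,-]
Step 1: ref 7 → FAULT, frames=[2,7,-]
Step 2: ref 2 → HIT, frames=[2,7,-]
Step 3: ref 2 → HIT, frames=[2,7,-]
Step 4: ref 2 → HIT, frames=[2,7,-]
Step 5: ref 3 → FAULT, frames=[2,7,3]
Step 6: ref 3 → HIT, frames=[2,7,3]
Step 7: ref 5 → FAULT (evict 3), frames=[2,7,5]
Step 8: ref 5 → HIT, frames=[2,7,5]
Step 9: ref 4 → FAULT (evict 5), frames=[2,7,4]
Step 10: ref 2 → HIT, frames=[2,7,4]
Step 11: ref 4 → HIT, frames=[2,7,4]
Step 12: ref 4 → HIT, frames=[2,7,4]
Step 13: ref 7 → HIT, frames=[2,7,4]
Step 14: ref 6 → FAULT (evict 2), frames=[6,7,4]
Step 15: ref 7 → HIT, frames=[6,7,4]
Total faults: 6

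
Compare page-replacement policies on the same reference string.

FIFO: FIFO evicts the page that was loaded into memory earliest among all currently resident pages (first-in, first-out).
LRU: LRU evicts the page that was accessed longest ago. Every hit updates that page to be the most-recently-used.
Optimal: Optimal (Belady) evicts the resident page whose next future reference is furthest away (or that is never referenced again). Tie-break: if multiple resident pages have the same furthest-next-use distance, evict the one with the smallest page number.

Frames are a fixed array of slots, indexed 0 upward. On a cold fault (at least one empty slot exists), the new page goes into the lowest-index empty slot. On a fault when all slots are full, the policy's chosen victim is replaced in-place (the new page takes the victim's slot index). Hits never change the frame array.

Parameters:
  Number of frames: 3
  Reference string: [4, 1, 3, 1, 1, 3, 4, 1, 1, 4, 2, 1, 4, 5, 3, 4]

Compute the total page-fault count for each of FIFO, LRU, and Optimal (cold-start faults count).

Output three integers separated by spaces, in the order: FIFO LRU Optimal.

Answer: 7 6 6

Derivation:
--- FIFO ---
  step 0: ref 4 -> FAULT, frames=[4,-,-] (faults so far: 1)
  step 1: ref 1 -> FAULT, frames=[4,1,-] (faults so far: 2)
  step 2: ref 3 -> FAULT, frames=[4,1,3] (faults so far: 3)
  step 3: ref 1 -> HIT, frames=[4,1,3] (faults so far: 3)
  step 4: ref 1 -> HIT, frames=[4,1,3] (faults so far: 3)
  step 5: ref 3 -> HIT, frames=[4,1,3] (faults so far: 3)
  step 6: ref 4 -> HIT, frames=[4,1,3] (faults so far: 3)
  step 7: ref 1 -> HIT, frames=[4,1,3] (faults so far: 3)
  step 8: ref 1 -> HIT, frames=[4,1,3] (faults so far: 3)
  step 9: ref 4 -> HIT, frames=[4,1,3] (faults so far: 3)
  step 10: ref 2 -> FAULT, evict 4, frames=[2,1,3] (faults so far: 4)
  step 11: ref 1 -> HIT, frames=[2,1,3] (faults so far: 4)
  step 12: ref 4 -> FAULT, evict 1, frames=[2,4,3] (faults so far: 5)
  step 13: ref 5 -> FAULT, evict 3, frames=[2,4,5] (faults so far: 6)
  step 14: ref 3 -> FAULT, evict 2, frames=[3,4,5] (faults so far: 7)
  step 15: ref 4 -> HIT, frames=[3,4,5] (faults so far: 7)
  FIFO total faults: 7
--- LRU ---
  step 0: ref 4 -> FAULT, frames=[4,-,-] (faults so far: 1)
  step 1: ref 1 -> FAULT, frames=[4,1,-] (faults so far: 2)
  step 2: ref 3 -> FAULT, frames=[4,1,3] (faults so far: 3)
  step 3: ref 1 -> HIT, frames=[4,1,3] (faults so far: 3)
  step 4: ref 1 -> HIT, frames=[4,1,3] (faults so far: 3)
  step 5: ref 3 -> HIT, frames=[4,1,3] (faults so far: 3)
  step 6: ref 4 -> HIT, frames=[4,1,3] (faults so far: 3)
  step 7: ref 1 -> HIT, frames=[4,1,3] (faults so far: 3)
  step 8: ref 1 -> HIT, frames=[4,1,3] (faults so far: 3)
  step 9: ref 4 -> HIT, frames=[4,1,3] (faults so far: 3)
  step 10: ref 2 -> FAULT, evict 3, frames=[4,1,2] (faults so far: 4)
  step 11: ref 1 -> HIT, frames=[4,1,2] (faults so far: 4)
  step 12: ref 4 -> HIT, frames=[4,1,2] (faults so far: 4)
  step 13: ref 5 -> FAULT, evict 2, frames=[4,1,5] (faults so far: 5)
  step 14: ref 3 -> FAULT, evict 1, frames=[4,3,5] (faults so far: 6)
  step 15: ref 4 -> HIT, frames=[4,3,5] (faults so far: 6)
  LRU total faults: 6
--- Optimal ---
  step 0: ref 4 -> FAULT, frames=[4,-,-] (faults so far: 1)
  step 1: ref 1 -> FAULT, frames=[4,1,-] (faults so far: 2)
  step 2: ref 3 -> FAULT, frames=[4,1,3] (faults so far: 3)
  step 3: ref 1 -> HIT, frames=[4,1,3] (faults so far: 3)
  step 4: ref 1 -> HIT, frames=[4,1,3] (faults so far: 3)
  step 5: ref 3 -> HIT, frames=[4,1,3] (faults so far: 3)
  step 6: ref 4 -> HIT, frames=[4,1,3] (faults so far: 3)
  step 7: ref 1 -> HIT, frames=[4,1,3] (faults so far: 3)
  step 8: ref 1 -> HIT, frames=[4,1,3] (faults so far: 3)
  step 9: ref 4 -> HIT, frames=[4,1,3] (faults so far: 3)
  step 10: ref 2 -> FAULT, evict 3, frames=[4,1,2] (faults so far: 4)
  step 11: ref 1 -> HIT, frames=[4,1,2] (faults so far: 4)
  step 12: ref 4 -> HIT, frames=[4,1,2] (faults so far: 4)
  step 13: ref 5 -> FAULT, evict 1, frames=[4,5,2] (faults so far: 5)
  step 14: ref 3 -> FAULT, evict 2, frames=[4,5,3] (faults so far: 6)
  step 15: ref 4 -> HIT, frames=[4,5,3] (faults so far: 6)
  Optimal total faults: 6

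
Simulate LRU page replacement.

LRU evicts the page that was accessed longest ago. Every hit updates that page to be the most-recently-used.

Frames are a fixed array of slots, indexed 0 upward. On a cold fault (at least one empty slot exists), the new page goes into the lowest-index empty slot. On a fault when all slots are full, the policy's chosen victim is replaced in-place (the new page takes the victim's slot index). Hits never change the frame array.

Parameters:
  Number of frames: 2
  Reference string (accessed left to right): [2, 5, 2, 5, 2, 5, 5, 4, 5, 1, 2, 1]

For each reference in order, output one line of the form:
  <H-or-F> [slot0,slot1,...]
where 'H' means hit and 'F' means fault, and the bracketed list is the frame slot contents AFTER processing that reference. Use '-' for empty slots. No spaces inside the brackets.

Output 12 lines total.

F [2,-]
F [2,5]
H [2,5]
H [2,5]
H [2,5]
H [2,5]
H [2,5]
F [4,5]
H [4,5]
F [1,5]
F [1,2]
H [1,2]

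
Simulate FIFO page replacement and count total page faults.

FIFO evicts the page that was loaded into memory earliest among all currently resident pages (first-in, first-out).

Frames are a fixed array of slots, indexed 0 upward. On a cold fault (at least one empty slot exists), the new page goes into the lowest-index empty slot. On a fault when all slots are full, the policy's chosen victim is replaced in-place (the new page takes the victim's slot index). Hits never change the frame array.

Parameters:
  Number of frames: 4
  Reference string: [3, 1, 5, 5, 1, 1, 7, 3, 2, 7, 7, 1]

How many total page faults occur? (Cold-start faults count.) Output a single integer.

Answer: 5

Derivation:
Step 0: ref 3 → FAULT, frames=[3,-,-,-]
Step 1: ref 1 → FAULT, frames=[3,1,-,-]
Step 2: ref 5 → FAULT, frames=[3,1,5,-]
Step 3: ref 5 → HIT, frames=[3,1,5,-]
Step 4: ref 1 → HIT, frames=[3,1,5,-]
Step 5: ref 1 → HIT, frames=[3,1,5,-]
Step 6: ref 7 → FAULT, frames=[3,1,5,7]
Step 7: ref 3 → HIT, frames=[3,1,5,7]
Step 8: ref 2 → FAULT (evict 3), frames=[2,1,5,7]
Step 9: ref 7 → HIT, frames=[2,1,5,7]
Step 10: ref 7 → HIT, frames=[2,1,5,7]
Step 11: ref 1 → HIT, frames=[2,1,5,7]
Total faults: 5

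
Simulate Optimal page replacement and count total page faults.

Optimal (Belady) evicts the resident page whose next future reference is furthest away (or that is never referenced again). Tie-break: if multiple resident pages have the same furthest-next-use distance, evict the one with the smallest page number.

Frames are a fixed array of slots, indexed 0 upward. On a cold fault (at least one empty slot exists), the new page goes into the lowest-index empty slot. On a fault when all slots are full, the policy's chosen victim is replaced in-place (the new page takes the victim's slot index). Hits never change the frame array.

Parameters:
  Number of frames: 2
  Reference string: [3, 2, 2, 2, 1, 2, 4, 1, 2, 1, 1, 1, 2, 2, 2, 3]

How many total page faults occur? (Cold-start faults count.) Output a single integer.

Answer: 6

Derivation:
Step 0: ref 3 → FAULT, frames=[3,-]
Step 1: ref 2 → FAULT, frames=[3,2]
Step 2: ref 2 → HIT, frames=[3,2]
Step 3: ref 2 → HIT, frames=[3,2]
Step 4: ref 1 → FAULT (evict 3), frames=[1,2]
Step 5: ref 2 → HIT, frames=[1,2]
Step 6: ref 4 → FAULT (evict 2), frames=[1,4]
Step 7: ref 1 → HIT, frames=[1,4]
Step 8: ref 2 → FAULT (evict 4), frames=[1,2]
Step 9: ref 1 → HIT, frames=[1,2]
Step 10: ref 1 → HIT, frames=[1,2]
Step 11: ref 1 → HIT, frames=[1,2]
Step 12: ref 2 → HIT, frames=[1,2]
Step 13: ref 2 → HIT, frames=[1,2]
Step 14: ref 2 → HIT, frames=[1,2]
Step 15: ref 3 → FAULT (evict 1), frames=[3,2]
Total faults: 6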